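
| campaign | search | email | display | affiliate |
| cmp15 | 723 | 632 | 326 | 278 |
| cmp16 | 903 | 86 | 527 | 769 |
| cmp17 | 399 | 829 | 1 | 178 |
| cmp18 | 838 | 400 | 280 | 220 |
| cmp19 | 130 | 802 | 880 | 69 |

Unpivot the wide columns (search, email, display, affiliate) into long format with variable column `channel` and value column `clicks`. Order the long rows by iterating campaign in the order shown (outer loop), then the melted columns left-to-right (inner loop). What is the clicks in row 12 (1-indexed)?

20 rows total (5 × 4). Row 12: index ⌊(12-1)/4⌋ = 2 into campaign → cmp17; (12-1) mod 4 = 3 into the melted columns → affiliate.
So row 12 is (cmp17, affiliate, 178); clicks = 178.

178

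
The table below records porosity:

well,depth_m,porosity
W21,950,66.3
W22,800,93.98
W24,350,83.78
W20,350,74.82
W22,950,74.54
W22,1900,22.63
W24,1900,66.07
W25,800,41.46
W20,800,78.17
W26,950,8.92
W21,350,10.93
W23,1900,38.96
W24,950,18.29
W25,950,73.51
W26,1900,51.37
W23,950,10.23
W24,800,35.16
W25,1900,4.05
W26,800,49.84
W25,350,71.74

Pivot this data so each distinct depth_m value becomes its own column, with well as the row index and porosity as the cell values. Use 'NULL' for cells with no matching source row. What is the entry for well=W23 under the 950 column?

10.23

The long row with well=W23, depth_m=950 has porosity=10.23.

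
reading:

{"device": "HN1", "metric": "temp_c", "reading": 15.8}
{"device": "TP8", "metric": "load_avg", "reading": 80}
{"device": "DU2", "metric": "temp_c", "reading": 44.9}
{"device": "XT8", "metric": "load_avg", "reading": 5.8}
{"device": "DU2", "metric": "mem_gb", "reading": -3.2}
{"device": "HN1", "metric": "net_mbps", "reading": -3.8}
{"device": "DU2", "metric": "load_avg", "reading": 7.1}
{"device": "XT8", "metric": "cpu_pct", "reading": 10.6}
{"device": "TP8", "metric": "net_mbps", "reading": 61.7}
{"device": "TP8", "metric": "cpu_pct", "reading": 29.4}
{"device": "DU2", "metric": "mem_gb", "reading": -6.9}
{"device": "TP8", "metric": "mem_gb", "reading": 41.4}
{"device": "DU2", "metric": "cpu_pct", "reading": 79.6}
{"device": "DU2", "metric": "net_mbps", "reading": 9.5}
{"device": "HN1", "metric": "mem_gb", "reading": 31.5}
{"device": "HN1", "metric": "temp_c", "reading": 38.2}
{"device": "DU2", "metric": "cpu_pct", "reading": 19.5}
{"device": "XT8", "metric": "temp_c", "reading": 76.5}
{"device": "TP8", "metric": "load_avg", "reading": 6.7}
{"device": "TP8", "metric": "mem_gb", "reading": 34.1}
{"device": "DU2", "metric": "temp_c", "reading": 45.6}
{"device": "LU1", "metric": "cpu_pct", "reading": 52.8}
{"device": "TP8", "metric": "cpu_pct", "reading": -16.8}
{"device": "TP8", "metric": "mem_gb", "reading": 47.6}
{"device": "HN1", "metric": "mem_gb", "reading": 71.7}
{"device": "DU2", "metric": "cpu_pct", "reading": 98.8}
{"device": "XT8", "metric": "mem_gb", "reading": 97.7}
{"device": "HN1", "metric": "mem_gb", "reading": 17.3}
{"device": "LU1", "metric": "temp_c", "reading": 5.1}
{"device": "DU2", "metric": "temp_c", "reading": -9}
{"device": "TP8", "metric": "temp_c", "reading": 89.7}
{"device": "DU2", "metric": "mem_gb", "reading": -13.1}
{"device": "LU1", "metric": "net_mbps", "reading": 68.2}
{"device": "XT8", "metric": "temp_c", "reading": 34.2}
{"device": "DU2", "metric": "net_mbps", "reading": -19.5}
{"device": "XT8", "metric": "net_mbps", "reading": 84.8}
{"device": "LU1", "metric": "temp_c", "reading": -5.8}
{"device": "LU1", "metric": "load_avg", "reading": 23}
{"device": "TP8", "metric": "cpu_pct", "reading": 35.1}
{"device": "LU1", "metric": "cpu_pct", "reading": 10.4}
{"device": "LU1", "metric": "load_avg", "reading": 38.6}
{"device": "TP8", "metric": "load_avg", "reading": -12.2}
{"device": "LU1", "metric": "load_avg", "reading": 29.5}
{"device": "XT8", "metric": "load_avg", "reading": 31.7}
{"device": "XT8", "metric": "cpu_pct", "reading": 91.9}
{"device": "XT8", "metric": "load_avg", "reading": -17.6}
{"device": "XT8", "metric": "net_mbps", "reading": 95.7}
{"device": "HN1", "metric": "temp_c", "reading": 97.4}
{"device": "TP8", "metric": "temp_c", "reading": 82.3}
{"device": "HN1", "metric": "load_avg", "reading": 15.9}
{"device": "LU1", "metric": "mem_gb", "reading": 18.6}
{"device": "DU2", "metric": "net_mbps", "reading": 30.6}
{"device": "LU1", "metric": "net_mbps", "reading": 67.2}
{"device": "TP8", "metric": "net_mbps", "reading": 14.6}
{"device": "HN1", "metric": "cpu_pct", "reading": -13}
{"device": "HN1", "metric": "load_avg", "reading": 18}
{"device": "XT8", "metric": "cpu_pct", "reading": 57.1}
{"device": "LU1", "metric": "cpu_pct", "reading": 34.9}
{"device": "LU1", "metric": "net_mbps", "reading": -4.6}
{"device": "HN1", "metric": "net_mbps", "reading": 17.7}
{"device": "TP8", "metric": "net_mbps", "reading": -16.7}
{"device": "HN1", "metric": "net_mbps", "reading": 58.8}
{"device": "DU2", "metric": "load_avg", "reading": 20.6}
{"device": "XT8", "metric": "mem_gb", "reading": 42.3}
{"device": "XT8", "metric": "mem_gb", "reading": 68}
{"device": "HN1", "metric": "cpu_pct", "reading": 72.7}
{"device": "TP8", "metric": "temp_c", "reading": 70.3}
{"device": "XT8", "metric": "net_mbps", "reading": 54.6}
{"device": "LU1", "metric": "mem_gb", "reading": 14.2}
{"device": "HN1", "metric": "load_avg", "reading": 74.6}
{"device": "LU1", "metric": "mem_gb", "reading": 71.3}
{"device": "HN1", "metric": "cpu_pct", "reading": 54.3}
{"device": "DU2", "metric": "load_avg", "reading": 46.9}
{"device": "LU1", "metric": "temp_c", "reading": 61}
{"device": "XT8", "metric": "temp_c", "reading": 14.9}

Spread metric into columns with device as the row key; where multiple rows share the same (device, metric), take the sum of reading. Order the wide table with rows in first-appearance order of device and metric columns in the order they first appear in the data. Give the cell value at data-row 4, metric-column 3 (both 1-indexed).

With rows in first-appearance order of device, row 4 is device=XT8. metric columns in first-appearance order: temp_c, load_avg, mem_gb, net_mbps, cpu_pct; column 3 is mem_gb.
Long rows with device=XT8, metric=mem_gb: 97.7 + 42.3 + 68 = 208.

208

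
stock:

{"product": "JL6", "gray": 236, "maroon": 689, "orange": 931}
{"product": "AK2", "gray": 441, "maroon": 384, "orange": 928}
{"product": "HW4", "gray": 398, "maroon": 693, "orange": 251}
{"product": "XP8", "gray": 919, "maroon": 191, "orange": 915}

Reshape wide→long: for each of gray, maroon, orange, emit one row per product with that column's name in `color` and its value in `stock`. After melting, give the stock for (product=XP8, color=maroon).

Unpivoting turns each (product, wide-column) pair into one long row.
The wide cell at row XP8, column maroon holds 191, so the long row (XP8, maroon) has stock=191.

191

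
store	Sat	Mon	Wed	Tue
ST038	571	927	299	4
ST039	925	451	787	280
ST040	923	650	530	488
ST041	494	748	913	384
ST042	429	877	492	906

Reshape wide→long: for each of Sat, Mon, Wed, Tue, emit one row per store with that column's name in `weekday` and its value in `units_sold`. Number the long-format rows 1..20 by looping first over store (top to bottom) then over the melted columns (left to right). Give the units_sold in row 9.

20 rows total (5 × 4). Row 9: index ⌊(9-1)/4⌋ = 2 into store → ST040; (9-1) mod 4 = 0 into the melted columns → Sat.
So row 9 is (ST040, Sat, 923); units_sold = 923.

923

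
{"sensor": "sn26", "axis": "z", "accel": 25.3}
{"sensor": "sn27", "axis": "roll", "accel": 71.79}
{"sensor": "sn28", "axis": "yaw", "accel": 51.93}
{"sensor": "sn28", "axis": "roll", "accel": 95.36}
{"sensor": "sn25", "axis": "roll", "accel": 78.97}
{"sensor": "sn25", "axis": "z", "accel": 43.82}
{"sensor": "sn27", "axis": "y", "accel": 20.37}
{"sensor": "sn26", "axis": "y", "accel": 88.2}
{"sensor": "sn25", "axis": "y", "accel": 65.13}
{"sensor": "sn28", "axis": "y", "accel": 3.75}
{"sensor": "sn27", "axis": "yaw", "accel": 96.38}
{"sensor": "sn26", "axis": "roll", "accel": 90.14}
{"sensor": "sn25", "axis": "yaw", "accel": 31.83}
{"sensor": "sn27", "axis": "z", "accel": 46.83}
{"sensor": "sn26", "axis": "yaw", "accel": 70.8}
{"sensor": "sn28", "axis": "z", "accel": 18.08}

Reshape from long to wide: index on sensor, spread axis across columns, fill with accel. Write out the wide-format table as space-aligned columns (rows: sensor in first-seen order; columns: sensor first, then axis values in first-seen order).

Columns: sensor plus the 4 distinct axis values (z, roll, yaw, y).
For example, row sn26 column z takes accel=25.3 from the long row (sn26, z).

sensor  z      roll   yaw    y    
sn26    25.3   90.14  70.8   88.2 
sn27    46.83  71.79  96.38  20.37
sn28    18.08  95.36  51.93  3.75 
sn25    43.82  78.97  31.83  65.13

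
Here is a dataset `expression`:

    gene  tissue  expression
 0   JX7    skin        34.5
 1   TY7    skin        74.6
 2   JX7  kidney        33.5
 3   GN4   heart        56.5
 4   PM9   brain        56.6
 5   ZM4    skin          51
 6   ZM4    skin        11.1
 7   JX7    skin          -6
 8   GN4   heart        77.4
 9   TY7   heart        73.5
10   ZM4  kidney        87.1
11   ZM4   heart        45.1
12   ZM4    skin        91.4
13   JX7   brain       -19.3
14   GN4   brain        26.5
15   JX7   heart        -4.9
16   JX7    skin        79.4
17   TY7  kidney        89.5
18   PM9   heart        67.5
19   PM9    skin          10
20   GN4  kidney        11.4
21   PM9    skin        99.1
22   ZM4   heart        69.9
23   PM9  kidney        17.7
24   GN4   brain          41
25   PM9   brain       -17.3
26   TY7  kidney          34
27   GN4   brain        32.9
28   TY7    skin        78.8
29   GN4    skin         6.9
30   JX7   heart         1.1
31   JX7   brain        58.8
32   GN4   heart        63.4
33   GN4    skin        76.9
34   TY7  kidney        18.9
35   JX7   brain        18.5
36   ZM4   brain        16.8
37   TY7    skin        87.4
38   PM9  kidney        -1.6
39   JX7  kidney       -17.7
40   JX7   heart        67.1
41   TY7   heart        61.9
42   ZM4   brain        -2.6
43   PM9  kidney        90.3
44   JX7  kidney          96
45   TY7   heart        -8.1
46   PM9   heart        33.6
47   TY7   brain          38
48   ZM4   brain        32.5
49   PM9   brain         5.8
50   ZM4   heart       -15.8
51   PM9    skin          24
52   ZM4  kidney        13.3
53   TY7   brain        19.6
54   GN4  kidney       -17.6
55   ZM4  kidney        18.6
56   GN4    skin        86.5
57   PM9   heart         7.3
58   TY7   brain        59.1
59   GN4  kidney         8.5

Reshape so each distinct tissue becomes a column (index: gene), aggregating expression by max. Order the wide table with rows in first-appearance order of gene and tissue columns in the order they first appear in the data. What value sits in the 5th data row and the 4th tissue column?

With rows in first-appearance order of gene, row 5 is gene=ZM4. tissue columns in first-appearance order: skin, kidney, heart, brain; column 4 is brain.
Long rows with gene=ZM4, tissue=brain: max(16.8, -2.6, 32.5) = 32.5.

32.5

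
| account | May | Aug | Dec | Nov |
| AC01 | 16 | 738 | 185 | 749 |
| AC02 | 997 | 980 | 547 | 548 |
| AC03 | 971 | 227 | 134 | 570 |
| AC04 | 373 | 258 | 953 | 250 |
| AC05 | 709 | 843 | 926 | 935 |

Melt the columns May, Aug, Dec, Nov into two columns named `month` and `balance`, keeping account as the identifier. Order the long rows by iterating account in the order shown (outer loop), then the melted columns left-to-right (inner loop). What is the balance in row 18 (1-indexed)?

843

20 rows total (5 × 4). Row 18: index ⌊(18-1)/4⌋ = 4 into account → AC05; (18-1) mod 4 = 1 into the melted columns → Aug.
So row 18 is (AC05, Aug, 843); balance = 843.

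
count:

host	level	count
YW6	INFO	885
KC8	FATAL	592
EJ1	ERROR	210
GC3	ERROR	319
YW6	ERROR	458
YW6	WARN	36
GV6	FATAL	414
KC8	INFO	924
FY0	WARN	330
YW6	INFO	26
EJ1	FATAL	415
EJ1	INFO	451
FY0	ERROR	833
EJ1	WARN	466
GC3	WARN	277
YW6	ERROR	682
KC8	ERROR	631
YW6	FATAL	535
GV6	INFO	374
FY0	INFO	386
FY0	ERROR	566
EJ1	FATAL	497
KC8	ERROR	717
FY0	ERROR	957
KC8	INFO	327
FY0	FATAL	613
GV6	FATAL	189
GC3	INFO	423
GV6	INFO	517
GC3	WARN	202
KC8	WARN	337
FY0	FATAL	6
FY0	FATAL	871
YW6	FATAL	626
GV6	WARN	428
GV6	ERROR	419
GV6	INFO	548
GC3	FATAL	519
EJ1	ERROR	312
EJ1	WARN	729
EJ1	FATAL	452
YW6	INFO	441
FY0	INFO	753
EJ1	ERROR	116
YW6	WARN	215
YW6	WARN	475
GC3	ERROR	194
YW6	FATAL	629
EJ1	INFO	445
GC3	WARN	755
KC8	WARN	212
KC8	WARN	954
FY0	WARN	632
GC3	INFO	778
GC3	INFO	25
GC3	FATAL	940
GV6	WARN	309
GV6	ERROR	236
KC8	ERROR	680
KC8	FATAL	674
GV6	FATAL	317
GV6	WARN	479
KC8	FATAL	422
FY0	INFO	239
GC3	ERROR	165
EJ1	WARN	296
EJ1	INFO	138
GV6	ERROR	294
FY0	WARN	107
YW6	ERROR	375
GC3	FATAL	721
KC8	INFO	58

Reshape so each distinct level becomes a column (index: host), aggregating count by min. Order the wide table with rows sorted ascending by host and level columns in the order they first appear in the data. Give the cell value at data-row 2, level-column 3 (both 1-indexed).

566

With rows sorted ascending by host, row 2 is host=FY0. level columns in first-appearance order: INFO, FATAL, ERROR, WARN; column 3 is ERROR.
Long rows with host=FY0, level=ERROR: min(833, 566, 957) = 566.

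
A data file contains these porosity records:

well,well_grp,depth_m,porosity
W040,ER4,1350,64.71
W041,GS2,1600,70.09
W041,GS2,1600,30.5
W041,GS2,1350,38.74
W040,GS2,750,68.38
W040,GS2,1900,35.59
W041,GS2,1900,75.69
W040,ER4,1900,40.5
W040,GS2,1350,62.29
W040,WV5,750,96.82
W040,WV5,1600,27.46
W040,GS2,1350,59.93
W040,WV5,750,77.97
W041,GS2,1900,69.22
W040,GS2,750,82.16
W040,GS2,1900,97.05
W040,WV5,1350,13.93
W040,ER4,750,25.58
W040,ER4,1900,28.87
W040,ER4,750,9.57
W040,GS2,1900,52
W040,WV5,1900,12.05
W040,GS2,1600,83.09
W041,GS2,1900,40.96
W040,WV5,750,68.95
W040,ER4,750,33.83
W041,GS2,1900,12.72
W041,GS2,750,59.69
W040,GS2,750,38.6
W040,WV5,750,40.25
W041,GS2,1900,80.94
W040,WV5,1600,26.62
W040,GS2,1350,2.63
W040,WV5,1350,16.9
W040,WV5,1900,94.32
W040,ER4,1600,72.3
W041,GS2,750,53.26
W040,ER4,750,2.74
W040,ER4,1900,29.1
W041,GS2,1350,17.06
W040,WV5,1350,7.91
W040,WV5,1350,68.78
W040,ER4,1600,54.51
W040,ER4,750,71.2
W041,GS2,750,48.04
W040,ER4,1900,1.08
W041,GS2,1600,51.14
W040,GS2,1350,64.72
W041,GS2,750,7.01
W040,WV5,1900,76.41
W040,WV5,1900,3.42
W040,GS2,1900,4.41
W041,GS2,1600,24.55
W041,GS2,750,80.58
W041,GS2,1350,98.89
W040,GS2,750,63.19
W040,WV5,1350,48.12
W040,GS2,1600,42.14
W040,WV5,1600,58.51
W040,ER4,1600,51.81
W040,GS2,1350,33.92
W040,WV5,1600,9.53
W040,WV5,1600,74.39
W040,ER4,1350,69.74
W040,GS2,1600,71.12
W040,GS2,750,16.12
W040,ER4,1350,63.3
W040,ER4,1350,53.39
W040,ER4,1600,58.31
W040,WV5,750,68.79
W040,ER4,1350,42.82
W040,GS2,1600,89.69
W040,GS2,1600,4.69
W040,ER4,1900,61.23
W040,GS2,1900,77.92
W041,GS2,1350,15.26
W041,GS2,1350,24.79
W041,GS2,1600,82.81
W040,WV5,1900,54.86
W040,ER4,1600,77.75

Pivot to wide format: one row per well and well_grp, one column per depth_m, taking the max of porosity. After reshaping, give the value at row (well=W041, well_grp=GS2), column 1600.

82.81

Rows with well=W041, well_grp=GS2 and depth_m=1600: porosity values are 70.09, 30.5, 51.14, 24.55, 82.81.
max(70.09, 30.5, 51.14, 24.55, 82.81) = 82.81.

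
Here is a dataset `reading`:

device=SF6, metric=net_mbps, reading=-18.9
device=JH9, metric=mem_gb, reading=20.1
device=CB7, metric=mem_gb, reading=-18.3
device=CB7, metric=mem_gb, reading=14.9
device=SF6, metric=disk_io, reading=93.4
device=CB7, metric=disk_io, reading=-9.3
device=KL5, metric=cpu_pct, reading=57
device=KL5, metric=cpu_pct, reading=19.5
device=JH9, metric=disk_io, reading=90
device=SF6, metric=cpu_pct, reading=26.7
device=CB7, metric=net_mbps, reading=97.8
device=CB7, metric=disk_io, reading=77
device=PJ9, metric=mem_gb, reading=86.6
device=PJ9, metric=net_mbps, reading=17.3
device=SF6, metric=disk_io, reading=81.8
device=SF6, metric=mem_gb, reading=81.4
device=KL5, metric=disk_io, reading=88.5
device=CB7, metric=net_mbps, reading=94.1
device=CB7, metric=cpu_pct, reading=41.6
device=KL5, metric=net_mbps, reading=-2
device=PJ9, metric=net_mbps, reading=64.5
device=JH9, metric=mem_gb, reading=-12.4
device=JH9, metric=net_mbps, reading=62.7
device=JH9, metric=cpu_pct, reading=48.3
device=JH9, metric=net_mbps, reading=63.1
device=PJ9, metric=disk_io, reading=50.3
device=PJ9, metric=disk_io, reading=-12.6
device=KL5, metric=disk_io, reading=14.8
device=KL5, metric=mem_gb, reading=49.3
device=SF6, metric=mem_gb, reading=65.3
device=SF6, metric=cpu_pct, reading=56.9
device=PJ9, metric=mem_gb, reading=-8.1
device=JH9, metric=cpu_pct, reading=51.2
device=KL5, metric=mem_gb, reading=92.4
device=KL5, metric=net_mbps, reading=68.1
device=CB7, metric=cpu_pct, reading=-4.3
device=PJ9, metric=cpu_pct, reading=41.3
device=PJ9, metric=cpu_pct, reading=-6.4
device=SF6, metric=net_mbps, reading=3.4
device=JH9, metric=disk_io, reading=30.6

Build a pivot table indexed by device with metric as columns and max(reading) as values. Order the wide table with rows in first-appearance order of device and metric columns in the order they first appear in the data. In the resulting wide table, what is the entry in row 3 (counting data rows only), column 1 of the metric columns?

97.8

With rows in first-appearance order of device, row 3 is device=CB7. metric columns in first-appearance order: net_mbps, mem_gb, disk_io, cpu_pct; column 1 is net_mbps.
Long rows with device=CB7, metric=net_mbps: max(97.8, 94.1) = 97.8.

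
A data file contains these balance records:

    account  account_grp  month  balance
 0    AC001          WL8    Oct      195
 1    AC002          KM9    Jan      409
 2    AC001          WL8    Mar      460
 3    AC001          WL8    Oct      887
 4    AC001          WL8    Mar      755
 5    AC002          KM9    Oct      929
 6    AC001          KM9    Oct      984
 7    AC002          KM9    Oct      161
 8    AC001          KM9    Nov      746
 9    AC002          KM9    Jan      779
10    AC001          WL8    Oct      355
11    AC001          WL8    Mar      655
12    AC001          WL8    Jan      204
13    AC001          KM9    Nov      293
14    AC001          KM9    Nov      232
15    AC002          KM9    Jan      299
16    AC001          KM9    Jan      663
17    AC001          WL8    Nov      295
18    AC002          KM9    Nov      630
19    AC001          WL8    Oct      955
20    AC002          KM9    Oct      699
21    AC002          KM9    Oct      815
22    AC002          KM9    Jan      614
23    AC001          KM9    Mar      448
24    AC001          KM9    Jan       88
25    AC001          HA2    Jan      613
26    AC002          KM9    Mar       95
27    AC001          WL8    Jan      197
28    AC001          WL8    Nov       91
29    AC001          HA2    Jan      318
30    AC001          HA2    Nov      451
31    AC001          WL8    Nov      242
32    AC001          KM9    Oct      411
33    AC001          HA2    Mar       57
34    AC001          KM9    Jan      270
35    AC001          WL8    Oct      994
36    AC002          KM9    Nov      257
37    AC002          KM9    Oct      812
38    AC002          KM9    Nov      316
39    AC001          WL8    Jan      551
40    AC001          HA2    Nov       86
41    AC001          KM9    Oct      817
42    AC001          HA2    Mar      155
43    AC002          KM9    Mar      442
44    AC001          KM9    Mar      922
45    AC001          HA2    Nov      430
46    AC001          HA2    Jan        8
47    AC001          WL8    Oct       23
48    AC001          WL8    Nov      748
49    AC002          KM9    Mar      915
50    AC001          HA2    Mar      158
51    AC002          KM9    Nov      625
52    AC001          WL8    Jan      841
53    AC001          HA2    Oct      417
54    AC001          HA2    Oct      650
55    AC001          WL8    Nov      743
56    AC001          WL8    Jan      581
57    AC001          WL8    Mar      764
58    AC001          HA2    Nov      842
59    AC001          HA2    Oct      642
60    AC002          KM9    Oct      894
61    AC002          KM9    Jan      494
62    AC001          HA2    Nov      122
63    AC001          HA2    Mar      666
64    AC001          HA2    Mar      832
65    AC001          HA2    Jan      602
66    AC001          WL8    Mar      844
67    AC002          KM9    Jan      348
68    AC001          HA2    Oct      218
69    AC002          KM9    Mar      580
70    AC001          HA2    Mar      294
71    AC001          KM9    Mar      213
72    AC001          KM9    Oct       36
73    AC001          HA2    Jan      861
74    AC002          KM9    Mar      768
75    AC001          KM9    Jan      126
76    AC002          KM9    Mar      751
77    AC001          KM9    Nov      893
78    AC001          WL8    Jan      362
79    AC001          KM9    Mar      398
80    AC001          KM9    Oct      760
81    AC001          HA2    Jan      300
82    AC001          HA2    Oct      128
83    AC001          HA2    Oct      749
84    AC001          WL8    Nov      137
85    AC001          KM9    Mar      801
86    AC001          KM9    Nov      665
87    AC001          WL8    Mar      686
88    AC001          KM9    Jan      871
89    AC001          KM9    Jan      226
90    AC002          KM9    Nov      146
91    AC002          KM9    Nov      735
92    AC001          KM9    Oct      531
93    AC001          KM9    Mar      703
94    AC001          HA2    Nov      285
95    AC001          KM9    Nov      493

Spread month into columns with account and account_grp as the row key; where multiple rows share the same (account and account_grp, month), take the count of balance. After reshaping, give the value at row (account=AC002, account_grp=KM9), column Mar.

6

Rows with account=AC002, account_grp=KM9 and month=Mar: balance values are 95, 442, 915, 580, 768, 751.
6 rows match — count = 6.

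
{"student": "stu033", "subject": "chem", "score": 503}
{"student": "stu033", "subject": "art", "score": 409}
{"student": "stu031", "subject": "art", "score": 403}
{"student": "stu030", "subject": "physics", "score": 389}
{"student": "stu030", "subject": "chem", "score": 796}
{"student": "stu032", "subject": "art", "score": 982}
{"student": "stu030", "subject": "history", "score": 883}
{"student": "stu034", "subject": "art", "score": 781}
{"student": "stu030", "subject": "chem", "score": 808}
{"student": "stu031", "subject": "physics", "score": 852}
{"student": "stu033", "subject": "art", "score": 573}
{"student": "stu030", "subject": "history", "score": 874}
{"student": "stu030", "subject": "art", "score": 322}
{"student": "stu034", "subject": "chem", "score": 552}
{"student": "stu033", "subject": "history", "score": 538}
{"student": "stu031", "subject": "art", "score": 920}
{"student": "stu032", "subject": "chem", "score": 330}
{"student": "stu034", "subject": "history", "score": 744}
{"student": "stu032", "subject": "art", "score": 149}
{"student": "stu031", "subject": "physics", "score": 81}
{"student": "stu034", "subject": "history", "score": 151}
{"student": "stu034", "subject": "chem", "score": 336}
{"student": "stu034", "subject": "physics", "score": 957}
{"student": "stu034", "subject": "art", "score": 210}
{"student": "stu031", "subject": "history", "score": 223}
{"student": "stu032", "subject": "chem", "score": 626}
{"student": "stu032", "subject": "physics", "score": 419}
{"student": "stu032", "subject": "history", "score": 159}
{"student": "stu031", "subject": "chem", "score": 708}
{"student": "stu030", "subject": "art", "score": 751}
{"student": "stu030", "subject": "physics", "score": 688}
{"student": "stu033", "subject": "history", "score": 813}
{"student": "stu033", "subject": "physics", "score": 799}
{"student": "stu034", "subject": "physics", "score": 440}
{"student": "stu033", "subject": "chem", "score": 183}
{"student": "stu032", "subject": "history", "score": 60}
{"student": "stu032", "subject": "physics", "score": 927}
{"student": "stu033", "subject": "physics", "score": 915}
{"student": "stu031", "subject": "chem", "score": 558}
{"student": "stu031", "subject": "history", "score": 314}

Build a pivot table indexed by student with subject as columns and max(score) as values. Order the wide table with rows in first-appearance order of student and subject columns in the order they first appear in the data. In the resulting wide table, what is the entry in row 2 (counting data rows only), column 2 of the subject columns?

With rows in first-appearance order of student, row 2 is student=stu031. subject columns in first-appearance order: chem, art, physics, history; column 2 is art.
Long rows with student=stu031, subject=art: max(403, 920) = 920.

920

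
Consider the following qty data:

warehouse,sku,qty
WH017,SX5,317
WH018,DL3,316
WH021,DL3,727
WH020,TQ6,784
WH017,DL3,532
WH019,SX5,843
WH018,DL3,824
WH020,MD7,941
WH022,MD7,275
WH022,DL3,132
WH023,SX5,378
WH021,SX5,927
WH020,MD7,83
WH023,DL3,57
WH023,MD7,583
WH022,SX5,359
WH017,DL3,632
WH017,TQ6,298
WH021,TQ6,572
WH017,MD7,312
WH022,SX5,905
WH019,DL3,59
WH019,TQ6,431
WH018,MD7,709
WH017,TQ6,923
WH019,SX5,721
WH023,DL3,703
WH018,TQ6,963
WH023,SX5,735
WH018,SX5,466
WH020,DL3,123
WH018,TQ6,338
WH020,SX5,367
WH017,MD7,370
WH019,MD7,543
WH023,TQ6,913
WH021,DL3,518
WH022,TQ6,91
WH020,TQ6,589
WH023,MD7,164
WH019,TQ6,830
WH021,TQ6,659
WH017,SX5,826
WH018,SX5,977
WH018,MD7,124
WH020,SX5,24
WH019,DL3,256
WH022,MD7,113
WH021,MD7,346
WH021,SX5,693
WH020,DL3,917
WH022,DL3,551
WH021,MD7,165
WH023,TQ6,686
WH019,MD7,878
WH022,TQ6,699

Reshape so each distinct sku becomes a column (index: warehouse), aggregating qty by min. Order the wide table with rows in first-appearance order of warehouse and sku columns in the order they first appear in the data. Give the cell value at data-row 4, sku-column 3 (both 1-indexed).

With rows in first-appearance order of warehouse, row 4 is warehouse=WH020. sku columns in first-appearance order: SX5, DL3, TQ6, MD7; column 3 is TQ6.
Long rows with warehouse=WH020, sku=TQ6: min(784, 589) = 589.

589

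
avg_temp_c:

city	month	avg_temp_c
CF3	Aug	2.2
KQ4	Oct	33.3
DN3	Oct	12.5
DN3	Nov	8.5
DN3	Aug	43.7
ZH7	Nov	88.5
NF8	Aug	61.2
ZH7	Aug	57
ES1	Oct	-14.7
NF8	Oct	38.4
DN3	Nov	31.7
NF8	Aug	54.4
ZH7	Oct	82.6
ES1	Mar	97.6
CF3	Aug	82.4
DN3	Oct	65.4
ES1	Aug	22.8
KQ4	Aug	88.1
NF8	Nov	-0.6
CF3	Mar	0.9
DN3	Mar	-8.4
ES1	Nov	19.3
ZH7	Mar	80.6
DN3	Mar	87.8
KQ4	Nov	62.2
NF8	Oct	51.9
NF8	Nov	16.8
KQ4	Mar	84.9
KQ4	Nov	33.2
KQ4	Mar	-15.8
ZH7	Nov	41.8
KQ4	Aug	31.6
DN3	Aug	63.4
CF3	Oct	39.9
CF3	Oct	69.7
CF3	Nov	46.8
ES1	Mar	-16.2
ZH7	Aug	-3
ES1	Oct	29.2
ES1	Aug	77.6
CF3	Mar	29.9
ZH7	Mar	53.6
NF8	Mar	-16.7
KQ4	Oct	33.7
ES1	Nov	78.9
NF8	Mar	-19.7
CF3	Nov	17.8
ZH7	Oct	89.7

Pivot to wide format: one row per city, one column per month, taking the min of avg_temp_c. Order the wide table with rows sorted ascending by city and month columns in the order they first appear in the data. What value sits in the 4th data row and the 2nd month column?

33.3

With rows sorted ascending by city, row 4 is city=KQ4. month columns in first-appearance order: Aug, Oct, Nov, Mar; column 2 is Oct.
Long rows with city=KQ4, month=Oct: min(33.3, 33.7) = 33.3.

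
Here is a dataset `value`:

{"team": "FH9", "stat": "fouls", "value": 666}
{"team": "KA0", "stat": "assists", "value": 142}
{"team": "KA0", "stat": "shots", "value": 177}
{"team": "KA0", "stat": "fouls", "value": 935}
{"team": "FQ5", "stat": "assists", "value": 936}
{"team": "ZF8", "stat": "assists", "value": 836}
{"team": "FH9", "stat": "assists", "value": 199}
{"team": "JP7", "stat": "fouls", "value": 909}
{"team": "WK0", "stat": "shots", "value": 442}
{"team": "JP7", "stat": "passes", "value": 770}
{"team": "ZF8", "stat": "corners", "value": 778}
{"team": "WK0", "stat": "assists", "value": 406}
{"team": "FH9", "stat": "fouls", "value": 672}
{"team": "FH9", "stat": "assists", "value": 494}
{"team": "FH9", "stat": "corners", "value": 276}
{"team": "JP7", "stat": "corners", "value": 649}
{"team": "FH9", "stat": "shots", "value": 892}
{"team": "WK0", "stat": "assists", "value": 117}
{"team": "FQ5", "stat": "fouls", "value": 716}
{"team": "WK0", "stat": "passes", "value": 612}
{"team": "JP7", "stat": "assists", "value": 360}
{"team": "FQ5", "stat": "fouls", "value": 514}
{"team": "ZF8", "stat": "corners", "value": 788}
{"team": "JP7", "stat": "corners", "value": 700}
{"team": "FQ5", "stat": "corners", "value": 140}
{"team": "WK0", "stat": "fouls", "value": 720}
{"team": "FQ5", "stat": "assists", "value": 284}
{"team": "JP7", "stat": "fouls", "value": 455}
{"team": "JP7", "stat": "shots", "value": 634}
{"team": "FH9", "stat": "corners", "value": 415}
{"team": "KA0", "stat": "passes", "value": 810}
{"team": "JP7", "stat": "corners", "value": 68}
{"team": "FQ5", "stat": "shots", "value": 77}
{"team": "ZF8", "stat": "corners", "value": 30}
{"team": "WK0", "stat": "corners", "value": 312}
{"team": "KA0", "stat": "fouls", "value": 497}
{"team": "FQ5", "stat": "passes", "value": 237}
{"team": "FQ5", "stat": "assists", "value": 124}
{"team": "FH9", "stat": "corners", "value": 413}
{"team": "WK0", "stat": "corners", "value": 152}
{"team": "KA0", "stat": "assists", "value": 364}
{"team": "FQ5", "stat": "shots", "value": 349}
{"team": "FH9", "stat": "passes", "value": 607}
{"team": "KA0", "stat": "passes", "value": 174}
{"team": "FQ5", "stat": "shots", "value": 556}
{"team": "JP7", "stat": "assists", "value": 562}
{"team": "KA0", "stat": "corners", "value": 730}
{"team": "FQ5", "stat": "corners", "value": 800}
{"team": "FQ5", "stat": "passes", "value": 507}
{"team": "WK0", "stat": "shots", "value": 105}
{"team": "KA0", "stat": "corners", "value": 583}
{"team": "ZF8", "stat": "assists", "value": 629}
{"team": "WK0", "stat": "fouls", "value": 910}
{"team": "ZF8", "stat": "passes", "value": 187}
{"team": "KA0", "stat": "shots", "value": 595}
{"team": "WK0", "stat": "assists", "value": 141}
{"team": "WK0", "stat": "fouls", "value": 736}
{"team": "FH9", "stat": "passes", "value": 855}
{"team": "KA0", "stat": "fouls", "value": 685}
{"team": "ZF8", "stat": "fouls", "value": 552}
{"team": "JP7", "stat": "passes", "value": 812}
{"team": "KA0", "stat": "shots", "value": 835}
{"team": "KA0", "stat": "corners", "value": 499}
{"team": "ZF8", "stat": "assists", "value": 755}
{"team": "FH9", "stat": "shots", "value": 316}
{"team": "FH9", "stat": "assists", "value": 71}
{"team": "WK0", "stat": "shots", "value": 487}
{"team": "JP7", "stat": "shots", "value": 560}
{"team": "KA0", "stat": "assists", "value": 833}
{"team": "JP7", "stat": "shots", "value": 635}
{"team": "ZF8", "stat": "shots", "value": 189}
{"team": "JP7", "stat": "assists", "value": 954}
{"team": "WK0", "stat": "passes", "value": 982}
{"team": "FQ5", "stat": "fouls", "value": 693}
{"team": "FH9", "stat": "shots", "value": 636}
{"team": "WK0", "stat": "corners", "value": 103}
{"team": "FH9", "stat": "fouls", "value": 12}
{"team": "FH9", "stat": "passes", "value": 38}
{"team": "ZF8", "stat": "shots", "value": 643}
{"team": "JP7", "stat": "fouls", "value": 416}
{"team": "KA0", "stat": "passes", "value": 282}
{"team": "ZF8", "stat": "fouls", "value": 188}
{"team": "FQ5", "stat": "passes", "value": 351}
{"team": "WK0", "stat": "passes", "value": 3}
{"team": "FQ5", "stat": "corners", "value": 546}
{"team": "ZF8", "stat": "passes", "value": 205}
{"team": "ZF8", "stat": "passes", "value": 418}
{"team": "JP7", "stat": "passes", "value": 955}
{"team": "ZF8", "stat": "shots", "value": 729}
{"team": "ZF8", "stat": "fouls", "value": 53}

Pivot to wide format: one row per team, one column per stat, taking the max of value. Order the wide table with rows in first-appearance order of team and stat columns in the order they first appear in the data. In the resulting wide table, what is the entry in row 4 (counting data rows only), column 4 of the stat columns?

418

With rows in first-appearance order of team, row 4 is team=ZF8. stat columns in first-appearance order: fouls, assists, shots, passes, corners; column 4 is passes.
Long rows with team=ZF8, stat=passes: max(187, 205, 418) = 418.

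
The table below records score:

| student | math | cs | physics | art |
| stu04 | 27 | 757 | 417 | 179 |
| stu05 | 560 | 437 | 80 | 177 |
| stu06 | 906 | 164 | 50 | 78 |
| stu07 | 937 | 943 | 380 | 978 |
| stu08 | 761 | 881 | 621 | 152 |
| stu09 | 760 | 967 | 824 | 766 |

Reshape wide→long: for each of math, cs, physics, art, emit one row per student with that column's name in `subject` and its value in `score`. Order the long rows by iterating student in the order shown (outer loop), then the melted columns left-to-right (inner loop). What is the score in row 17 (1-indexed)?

24 rows total (6 × 4). Row 17: index ⌊(17-1)/4⌋ = 4 into student → stu08; (17-1) mod 4 = 0 into the melted columns → math.
So row 17 is (stu08, math, 761); score = 761.

761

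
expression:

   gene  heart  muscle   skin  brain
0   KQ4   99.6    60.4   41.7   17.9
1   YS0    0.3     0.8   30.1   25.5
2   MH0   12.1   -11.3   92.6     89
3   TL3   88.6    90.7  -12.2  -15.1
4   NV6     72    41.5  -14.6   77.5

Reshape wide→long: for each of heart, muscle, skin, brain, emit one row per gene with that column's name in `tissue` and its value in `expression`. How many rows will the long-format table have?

5 gene values × 4 melted columns = 20 rows.

20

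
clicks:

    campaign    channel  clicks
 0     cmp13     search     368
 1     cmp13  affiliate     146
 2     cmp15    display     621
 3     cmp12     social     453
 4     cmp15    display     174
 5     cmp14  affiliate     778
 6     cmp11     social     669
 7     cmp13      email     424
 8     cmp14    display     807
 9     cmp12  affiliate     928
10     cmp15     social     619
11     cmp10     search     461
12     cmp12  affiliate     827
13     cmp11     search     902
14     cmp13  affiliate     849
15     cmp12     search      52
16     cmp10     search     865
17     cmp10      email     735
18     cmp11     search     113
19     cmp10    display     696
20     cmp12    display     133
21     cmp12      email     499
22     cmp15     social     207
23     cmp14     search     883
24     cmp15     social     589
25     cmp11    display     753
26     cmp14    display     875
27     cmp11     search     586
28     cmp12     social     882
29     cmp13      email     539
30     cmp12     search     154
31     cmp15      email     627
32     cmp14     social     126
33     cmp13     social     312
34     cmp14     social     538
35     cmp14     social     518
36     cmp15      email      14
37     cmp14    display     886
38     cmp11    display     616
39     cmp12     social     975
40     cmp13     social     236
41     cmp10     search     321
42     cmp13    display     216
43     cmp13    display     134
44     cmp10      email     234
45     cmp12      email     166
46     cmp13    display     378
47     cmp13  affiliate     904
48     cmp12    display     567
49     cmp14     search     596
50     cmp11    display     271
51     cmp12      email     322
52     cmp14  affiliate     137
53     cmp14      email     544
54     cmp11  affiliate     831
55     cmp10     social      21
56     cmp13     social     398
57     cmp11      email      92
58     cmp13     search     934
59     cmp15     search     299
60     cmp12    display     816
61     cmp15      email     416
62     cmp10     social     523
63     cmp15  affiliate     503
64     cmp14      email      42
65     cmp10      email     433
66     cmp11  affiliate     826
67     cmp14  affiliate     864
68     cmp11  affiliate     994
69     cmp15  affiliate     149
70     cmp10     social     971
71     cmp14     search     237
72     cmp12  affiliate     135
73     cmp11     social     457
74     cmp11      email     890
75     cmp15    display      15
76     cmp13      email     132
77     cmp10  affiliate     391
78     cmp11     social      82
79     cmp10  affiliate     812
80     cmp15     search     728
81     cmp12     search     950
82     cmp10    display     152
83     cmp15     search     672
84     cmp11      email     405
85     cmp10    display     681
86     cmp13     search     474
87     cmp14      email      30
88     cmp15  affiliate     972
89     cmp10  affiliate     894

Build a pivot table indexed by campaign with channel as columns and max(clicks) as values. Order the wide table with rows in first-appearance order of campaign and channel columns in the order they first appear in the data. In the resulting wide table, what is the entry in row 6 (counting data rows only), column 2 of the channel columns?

With rows in first-appearance order of campaign, row 6 is campaign=cmp10. channel columns in first-appearance order: search, affiliate, display, social, email; column 2 is affiliate.
Long rows with campaign=cmp10, channel=affiliate: max(391, 812, 894) = 894.

894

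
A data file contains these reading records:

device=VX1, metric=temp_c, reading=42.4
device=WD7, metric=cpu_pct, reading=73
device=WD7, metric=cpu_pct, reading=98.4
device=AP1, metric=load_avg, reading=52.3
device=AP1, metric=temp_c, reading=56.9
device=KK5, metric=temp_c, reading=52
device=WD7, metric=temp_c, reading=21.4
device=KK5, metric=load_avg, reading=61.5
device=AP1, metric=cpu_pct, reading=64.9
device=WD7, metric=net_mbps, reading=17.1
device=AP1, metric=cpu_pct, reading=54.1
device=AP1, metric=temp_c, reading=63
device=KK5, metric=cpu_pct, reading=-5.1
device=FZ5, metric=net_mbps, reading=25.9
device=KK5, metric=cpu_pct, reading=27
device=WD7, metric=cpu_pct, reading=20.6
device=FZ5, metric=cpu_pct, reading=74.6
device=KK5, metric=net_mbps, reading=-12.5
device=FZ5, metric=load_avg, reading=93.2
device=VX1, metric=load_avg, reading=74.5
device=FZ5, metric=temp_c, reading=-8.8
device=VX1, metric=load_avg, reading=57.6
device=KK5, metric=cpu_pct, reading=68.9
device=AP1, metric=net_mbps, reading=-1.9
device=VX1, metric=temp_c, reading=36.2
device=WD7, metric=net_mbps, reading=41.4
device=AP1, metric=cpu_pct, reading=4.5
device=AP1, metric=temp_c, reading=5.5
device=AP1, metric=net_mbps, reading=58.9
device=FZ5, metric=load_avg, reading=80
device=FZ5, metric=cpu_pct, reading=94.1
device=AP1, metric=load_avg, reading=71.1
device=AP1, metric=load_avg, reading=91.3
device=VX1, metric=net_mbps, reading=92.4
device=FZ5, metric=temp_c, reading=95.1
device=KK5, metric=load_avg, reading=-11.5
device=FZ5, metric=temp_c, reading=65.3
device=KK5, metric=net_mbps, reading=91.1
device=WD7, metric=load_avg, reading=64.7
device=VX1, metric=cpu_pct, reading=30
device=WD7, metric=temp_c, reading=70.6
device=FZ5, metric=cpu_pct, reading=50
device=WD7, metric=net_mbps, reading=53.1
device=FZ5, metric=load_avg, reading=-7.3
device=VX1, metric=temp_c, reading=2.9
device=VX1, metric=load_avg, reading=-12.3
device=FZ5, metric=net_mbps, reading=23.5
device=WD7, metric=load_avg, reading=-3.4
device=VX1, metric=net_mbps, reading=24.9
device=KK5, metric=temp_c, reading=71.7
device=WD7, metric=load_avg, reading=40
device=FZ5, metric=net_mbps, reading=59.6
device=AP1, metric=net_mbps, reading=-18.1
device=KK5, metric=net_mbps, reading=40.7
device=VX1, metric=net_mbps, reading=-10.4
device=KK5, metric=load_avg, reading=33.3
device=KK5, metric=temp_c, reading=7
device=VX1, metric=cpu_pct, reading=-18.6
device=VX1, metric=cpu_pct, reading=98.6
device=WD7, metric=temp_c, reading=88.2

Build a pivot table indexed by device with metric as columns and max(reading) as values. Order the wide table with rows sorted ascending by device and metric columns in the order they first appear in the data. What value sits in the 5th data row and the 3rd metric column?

64.7

With rows sorted ascending by device, row 5 is device=WD7. metric columns in first-appearance order: temp_c, cpu_pct, load_avg, net_mbps; column 3 is load_avg.
Long rows with device=WD7, metric=load_avg: max(64.7, -3.4, 40) = 64.7.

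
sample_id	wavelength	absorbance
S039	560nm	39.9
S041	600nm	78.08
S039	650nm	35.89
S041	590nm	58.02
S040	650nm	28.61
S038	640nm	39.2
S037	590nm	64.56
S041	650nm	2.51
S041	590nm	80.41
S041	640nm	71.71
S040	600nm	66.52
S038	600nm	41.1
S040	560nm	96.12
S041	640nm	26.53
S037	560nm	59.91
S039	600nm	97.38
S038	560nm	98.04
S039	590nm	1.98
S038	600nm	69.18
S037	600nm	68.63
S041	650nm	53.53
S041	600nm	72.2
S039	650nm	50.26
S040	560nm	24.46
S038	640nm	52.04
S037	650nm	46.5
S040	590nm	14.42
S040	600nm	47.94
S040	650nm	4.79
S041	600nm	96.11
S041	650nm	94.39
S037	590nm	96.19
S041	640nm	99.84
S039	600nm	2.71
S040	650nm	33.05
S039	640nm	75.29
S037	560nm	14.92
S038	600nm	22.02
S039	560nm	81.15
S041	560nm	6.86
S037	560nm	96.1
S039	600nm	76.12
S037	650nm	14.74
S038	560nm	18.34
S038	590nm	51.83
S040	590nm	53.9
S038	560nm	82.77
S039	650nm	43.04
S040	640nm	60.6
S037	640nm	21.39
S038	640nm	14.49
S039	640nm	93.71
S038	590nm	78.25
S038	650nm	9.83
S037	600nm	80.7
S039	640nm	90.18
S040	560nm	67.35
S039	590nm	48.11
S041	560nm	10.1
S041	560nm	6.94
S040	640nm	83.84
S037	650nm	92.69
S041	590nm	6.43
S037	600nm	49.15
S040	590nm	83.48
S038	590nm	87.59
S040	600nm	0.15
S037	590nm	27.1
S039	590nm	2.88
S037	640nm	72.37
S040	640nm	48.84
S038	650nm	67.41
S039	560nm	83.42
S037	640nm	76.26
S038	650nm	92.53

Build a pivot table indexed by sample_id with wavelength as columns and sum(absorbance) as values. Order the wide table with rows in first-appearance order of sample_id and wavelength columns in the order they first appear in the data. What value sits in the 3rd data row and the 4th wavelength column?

151.80

With rows in first-appearance order of sample_id, row 3 is sample_id=S040. wavelength columns in first-appearance order: 560nm, 600nm, 650nm, 590nm, 640nm; column 4 is 590nm.
Long rows with sample_id=S040, wavelength=590nm: 14.42 + 53.9 + 83.48 = 151.80.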